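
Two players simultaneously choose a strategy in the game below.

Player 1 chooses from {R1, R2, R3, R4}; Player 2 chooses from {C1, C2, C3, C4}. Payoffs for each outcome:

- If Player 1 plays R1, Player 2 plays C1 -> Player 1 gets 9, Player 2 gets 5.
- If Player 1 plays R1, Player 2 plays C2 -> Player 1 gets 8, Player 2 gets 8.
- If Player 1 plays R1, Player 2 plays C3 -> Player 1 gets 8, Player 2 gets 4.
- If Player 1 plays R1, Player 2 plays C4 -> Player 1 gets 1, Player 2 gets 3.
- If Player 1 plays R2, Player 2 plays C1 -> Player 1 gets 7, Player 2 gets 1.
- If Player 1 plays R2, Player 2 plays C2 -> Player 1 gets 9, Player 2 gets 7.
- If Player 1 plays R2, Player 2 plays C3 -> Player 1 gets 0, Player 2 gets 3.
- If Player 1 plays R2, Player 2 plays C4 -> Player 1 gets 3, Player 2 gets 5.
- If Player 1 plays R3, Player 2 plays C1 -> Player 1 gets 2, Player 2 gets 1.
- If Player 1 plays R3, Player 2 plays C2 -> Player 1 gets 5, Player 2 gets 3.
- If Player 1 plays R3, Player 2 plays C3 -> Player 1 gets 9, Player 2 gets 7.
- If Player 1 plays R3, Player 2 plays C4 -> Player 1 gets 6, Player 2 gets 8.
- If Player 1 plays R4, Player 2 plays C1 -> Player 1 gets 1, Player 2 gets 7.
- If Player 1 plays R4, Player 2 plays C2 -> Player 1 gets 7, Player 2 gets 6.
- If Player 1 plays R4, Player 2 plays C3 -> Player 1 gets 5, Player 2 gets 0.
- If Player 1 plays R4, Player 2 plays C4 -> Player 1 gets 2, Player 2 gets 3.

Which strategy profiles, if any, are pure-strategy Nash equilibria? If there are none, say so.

The pure Nash equilibria are (R2, C2); (R3, C4).

Player 1 against C1: payoffs 9, 7, 2, 1 → best response R1.
Player 1 against C2: payoffs 8, 9, 5, 7 → best response R2.
Player 1 against C3: payoffs 8, 0, 9, 5 → best response R3.
Player 1 against C4: payoffs 1, 3, 6, 2 → best response R3.
Player 2 against R1: payoffs 5, 8, 4, 3 → best response C2.
Player 2 against R2: payoffs 1, 7, 3, 5 → best response C2.
Player 2 against R3: payoffs 1, 3, 7, 8 → best response C4.
Player 2 against R4: payoffs 7, 6, 0, 3 → best response C1.
Mutual best responses: (R2, C2); (R3, C4).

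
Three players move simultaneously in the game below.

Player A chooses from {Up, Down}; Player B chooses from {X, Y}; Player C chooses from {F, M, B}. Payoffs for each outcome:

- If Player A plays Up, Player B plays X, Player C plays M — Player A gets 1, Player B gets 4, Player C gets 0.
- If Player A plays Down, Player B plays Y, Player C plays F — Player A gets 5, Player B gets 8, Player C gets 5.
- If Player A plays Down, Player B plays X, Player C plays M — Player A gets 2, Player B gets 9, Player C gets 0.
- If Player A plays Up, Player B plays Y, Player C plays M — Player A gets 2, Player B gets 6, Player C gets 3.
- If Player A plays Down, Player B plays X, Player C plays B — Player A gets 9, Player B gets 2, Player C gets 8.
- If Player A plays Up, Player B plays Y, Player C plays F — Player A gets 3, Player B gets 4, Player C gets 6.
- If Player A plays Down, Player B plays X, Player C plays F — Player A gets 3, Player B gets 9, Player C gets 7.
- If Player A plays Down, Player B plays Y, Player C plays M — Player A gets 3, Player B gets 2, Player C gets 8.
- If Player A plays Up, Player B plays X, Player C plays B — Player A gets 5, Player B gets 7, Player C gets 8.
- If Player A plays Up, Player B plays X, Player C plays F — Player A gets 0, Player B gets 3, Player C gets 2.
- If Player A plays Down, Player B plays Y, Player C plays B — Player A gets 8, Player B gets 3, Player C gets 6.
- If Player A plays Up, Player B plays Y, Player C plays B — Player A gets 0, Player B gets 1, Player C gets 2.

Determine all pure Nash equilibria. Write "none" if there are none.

For each strategy profile, look for a profitable unilateral deviation.
(Up, X, F): Player A can switch to Down (0 → 3). Not NE.
(Up, X, M): Player A can switch to Down (1 → 2). Not NE.
(Up, X, B): Player A can switch to Down (5 → 9). Not NE.
(Up, Y, F): Player A can switch to Down (3 → 5). Not NE.
(Up, Y, M): Player A can switch to Down (2 → 3). Not NE.
(Up, Y, B): Player A can switch to Down (0 → 8). Not NE.
(Down, X, F): Player C can switch to B (7 → 8). Not NE.
(Down, X, M): Player C can switch to F (0 → 7). Not NE.
(The remaining 4 profiles each have a profitable deviation by the same check.)

This game has no pure Nash equilibrium.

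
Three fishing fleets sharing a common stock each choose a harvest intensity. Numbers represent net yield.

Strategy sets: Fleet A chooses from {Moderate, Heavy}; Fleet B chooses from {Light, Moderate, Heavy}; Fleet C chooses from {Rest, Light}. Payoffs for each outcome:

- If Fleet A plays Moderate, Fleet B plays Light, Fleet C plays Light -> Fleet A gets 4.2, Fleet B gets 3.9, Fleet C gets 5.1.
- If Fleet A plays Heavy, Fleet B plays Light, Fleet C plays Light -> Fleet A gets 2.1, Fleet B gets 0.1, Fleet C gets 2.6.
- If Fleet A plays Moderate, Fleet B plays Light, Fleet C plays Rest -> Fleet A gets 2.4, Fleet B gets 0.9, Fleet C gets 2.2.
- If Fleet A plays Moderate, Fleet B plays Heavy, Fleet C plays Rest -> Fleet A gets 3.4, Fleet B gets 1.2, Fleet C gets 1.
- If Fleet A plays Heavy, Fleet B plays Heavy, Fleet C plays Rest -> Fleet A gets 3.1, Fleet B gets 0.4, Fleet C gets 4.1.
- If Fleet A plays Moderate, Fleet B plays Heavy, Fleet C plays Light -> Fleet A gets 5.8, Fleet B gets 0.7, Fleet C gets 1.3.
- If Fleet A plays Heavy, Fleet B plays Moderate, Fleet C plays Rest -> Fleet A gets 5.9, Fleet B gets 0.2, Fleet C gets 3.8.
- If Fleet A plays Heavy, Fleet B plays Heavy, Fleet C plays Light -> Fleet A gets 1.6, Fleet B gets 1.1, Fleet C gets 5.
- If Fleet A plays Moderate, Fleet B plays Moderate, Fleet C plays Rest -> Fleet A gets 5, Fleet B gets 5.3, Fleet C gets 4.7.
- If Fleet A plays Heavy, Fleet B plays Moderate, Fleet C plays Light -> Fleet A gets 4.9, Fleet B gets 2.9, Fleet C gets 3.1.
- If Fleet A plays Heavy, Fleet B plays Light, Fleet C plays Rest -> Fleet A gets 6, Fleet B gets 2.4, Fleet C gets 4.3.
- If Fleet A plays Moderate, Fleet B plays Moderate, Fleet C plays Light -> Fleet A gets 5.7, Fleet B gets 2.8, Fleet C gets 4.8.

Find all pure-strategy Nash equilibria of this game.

(Moderate, Light, Rest): Fleet A can switch to Heavy (2.4 → 6). Not NE.
(Moderate, Light, Light): Fleet A gets 4.2, best alternative 2.1; Fleet B gets 3.9, best alternative 2.8; Fleet C gets 5.1, best alternative 2.2. No profitable deviation — NE.
(Moderate, Moderate, Rest): Fleet A can switch to Heavy (5 → 5.9). Not NE.
(Moderate, Moderate, Light): Fleet B can switch to Light (2.8 → 3.9). Not NE.
(Moderate, Heavy, Rest): Fleet B can switch to Moderate (1.2 → 5.3). Not NE.
(Moderate, Heavy, Light): Fleet B can switch to Light (0.7 → 3.9). Not NE.
(Heavy, Light, Rest): Fleet A gets 6, best alternative 2.4; Fleet B gets 2.4, best alternative 0.4; Fleet C gets 4.3, best alternative 2.6. No profitable deviation — NE.
(Heavy, Light, Light): Fleet A can switch to Moderate (2.1 → 4.2). Not NE.
(The remaining 4 profiles each have a profitable deviation by the same check.)

(Moderate, Light, Light); (Heavy, Light, Rest)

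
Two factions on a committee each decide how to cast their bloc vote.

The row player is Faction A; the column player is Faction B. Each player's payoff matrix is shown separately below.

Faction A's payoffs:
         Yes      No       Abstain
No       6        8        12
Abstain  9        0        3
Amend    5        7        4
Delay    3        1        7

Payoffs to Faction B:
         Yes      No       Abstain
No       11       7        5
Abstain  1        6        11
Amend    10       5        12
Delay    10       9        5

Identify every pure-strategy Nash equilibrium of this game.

This game has no pure Nash equilibrium.

For each player, find the best response to each opponent profile; mutual best responses are the pure NE.
Faction A against Yes: payoffs 6, 9, 5, 3 → best response Abstain.
Faction A against No: payoffs 8, 0, 7, 1 → best response No.
Faction A against Abstain: payoffs 12, 3, 4, 7 → best response No.
Faction B against No: payoffs 11, 7, 5 → best response Yes.
Faction B against Abstain: payoffs 1, 6, 11 → best response Abstain.
Faction B against Amend: payoffs 10, 5, 12 → best response Abstain.
Faction B against Delay: payoffs 10, 9, 5 → best response Yes.
No profile is a mutual best response for all players.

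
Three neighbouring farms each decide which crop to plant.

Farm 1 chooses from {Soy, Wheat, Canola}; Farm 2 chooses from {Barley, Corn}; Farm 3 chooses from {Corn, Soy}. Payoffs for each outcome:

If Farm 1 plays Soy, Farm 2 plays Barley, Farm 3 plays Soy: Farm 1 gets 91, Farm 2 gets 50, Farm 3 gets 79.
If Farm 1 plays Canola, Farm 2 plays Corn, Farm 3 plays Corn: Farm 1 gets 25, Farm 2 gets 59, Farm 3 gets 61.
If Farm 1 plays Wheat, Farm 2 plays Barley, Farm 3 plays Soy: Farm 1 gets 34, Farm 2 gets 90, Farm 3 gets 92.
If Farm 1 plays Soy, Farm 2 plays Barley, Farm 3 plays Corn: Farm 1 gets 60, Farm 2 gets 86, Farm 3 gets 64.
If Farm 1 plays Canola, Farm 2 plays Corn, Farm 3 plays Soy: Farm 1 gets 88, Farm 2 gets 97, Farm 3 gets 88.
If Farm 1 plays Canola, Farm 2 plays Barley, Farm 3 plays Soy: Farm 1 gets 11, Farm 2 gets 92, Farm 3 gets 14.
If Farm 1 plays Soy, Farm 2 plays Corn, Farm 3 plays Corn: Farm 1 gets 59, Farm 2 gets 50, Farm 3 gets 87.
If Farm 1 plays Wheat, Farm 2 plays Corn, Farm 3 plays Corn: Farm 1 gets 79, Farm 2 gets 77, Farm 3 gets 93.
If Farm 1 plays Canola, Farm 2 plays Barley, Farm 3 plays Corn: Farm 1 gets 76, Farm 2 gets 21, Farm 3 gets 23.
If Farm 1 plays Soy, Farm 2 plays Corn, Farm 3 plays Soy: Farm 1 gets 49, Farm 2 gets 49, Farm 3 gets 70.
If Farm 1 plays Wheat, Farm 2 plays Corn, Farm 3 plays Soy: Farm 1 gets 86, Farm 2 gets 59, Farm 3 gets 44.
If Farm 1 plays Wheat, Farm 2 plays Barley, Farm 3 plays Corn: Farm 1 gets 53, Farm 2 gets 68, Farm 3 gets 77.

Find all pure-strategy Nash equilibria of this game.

(Soy, Barley, Soy); (Wheat, Corn, Corn); (Canola, Corn, Soy)

For each player, find the best response to each opponent profile; mutual best responses are the pure NE.
Farm 1 against (Barley, Corn): payoffs 60, 53, 76 → best response Canola.
Farm 1 against (Barley, Soy): payoffs 91, 34, 11 → best response Soy.
Farm 1 against (Corn, Corn): payoffs 59, 79, 25 → best response Wheat.
Farm 1 against (Corn, Soy): payoffs 49, 86, 88 → best response Canola.
Farm 2 against (Soy, Corn): payoffs 86, 50 → best response Barley.
Farm 2 against (Soy, Soy): payoffs 50, 49 → best response Barley.
Farm 2 against (Wheat, Corn): payoffs 68, 77 → best response Corn.
Farm 2 against (Wheat, Soy): payoffs 90, 59 → best response Barley.
Farm 2 against (Canola, Corn): payoffs 21, 59 → best response Corn.
Farm 2 against (Canola, Soy): payoffs 92, 97 → best response Corn.
Farm 3 against (Soy, Barley): payoffs 64, 79 → best response Soy.
Farm 3 against (Soy, Corn): payoffs 87, 70 → best response Corn.
Farm 3 against (Wheat, Barley): payoffs 77, 92 → best response Soy.
Farm 3 against (Wheat, Corn): payoffs 93, 44 → best response Corn.
Farm 3 against (Canola, Barley): payoffs 23, 14 → best response Corn.
Farm 3 against (Canola, Corn): payoffs 61, 88 → best response Soy.
Mutual best responses: (Soy, Barley, Soy); (Wheat, Corn, Corn); (Canola, Corn, Soy).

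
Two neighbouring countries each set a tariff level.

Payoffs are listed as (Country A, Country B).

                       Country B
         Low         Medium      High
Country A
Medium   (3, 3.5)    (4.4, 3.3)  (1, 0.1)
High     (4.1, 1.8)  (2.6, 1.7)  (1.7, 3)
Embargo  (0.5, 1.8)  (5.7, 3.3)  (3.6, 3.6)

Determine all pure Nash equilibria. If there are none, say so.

(Embargo, High)

(Medium, Low): Country A can switch to High (3 → 4.1). Not NE.
(Medium, Medium): Country A can switch to Embargo (4.4 → 5.7). Not NE.
(Medium, High): Country A can switch to High (1 → 1.7). Not NE.
(High, Low): Country B can switch to High (1.8 → 3). Not NE.
(High, Medium): Country A can switch to Medium (2.6 → 4.4). Not NE.
(High, High): Country A can switch to Embargo (1.7 → 3.6). Not NE.
(Embargo, Low): Country A can switch to Medium (0.5 → 3). Not NE.
(Embargo, Medium): Country B can switch to High (3.3 → 3.6). Not NE.
(Embargo, High): Country A gets 3.6, best alternative 1.7; Country B gets 3.6, best alternative 3.3. No profitable deviation — NE.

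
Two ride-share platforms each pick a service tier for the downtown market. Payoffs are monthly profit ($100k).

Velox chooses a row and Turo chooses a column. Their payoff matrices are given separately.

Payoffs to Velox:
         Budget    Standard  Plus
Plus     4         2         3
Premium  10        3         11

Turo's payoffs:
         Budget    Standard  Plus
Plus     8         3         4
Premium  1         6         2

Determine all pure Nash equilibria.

(Premium, Standard)

Velox against Budget: payoffs 4, 10 → best response Premium.
Velox against Standard: payoffs 2, 3 → best response Premium.
Velox against Plus: payoffs 3, 11 → best response Premium.
Turo against Plus: payoffs 8, 3, 4 → best response Budget.
Turo against Premium: payoffs 1, 6, 2 → best response Standard.
Mutual best responses: (Premium, Standard).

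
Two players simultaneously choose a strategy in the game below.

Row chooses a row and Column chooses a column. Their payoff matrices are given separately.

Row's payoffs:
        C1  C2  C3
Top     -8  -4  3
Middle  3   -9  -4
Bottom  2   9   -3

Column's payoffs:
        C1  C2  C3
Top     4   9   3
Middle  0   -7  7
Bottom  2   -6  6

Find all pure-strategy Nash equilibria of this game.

For each player, find the best response to each opponent profile; mutual best responses are the pure NE.
Row against C1: payoffs -8, 3, 2 → best response Middle.
Row against C2: payoffs -4, -9, 9 → best response Bottom.
Row against C3: payoffs 3, -4, -3 → best response Top.
Column against Top: payoffs 4, 9, 3 → best response C2.
Column against Middle: payoffs 0, -7, 7 → best response C3.
Column against Bottom: payoffs 2, -6, 6 → best response C3.
No profile is a mutual best response for all players.

There is no pure-strategy Nash equilibrium.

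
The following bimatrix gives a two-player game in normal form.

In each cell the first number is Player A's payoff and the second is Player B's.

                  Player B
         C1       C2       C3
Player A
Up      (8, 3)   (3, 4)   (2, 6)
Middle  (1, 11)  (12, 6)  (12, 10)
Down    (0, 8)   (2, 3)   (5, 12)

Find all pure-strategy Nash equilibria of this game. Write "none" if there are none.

This game has no pure Nash equilibrium.

For each strategy profile, look for a profitable unilateral deviation.
(Up, C1): Player B can switch to C2 (3 → 4). Not NE.
(Up, C2): Player A can switch to Middle (3 → 12). Not NE.
(Up, C3): Player A can switch to Middle (2 → 12). Not NE.
(Middle, C1): Player A can switch to Up (1 → 8). Not NE.
(Middle, C2): Player B can switch to C1 (6 → 11). Not NE.
(Middle, C3): Player B can switch to C1 (10 → 11). Not NE.
(Down, C1): Player A can switch to Up (0 → 8). Not NE.
(Down, C2): Player A can switch to Up (2 → 3). Not NE.
(Down, C3): Player A can switch to Middle (5 → 12). Not NE.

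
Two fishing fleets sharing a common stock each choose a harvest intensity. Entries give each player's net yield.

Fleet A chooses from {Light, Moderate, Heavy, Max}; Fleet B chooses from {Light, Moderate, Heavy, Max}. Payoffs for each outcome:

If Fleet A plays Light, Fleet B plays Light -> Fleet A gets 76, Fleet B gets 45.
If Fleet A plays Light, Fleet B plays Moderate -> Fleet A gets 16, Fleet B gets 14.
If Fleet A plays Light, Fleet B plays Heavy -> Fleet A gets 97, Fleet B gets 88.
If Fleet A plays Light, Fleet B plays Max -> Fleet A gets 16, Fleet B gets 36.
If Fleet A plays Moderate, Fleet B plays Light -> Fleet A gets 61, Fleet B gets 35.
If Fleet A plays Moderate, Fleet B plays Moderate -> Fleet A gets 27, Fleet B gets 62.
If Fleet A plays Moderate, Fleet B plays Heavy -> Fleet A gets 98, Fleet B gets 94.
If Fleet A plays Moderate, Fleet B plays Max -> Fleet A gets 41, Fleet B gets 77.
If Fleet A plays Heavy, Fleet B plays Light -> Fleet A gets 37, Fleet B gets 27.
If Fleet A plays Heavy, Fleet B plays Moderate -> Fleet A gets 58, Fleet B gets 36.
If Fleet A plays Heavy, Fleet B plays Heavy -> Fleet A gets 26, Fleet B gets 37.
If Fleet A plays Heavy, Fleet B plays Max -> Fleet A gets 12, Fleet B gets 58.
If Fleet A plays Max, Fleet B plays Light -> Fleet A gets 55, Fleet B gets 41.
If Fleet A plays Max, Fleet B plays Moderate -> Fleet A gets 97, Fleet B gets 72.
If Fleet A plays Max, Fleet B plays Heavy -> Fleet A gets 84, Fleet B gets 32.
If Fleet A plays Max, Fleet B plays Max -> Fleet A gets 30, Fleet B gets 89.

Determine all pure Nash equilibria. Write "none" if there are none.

Pure NE: (Moderate, Heavy)

For each strategy profile, look for a profitable unilateral deviation.
(Light, Light): Fleet B can switch to Heavy (45 → 88). Not NE.
(Light, Moderate): Fleet A can switch to Moderate (16 → 27). Not NE.
(Light, Heavy): Fleet A can switch to Moderate (97 → 98). Not NE.
(Light, Max): Fleet A can switch to Moderate (16 → 41). Not NE.
(Moderate, Light): Fleet A can switch to Light (61 → 76). Not NE.
(Moderate, Moderate): Fleet A can switch to Heavy (27 → 58). Not NE.
(Moderate, Heavy): Fleet A gets 98, best alternative 97; Fleet B gets 94, best alternative 77. No profitable deviation — NE.
(Moderate, Max): Fleet B can switch to Heavy (77 → 94). Not NE.
(Heavy, Light): Fleet A can switch to Light (37 → 76). Not NE.
(The remaining 7 profiles each have a profitable deviation by the same check.)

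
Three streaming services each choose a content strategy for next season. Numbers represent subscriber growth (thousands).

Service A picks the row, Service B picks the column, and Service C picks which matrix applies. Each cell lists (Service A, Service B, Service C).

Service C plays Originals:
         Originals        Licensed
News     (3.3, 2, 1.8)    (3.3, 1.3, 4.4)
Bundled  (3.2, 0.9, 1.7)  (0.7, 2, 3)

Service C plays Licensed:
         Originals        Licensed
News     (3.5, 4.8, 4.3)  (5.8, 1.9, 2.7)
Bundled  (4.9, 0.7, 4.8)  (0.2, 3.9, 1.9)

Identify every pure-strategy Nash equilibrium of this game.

Service A against (Originals, Originals): payoffs 3.3, 3.2 → best response News.
Service A against (Originals, Licensed): payoffs 3.5, 4.9 → best response Bundled.
Service A against (Licensed, Originals): payoffs 3.3, 0.7 → best response News.
Service A against (Licensed, Licensed): payoffs 5.8, 0.2 → best response News.
Service B against (News, Originals): payoffs 2, 1.3 → best response Originals.
Service B against (News, Licensed): payoffs 4.8, 1.9 → best response Originals.
Service B against (Bundled, Originals): payoffs 0.9, 2 → best response Licensed.
Service B against (Bundled, Licensed): payoffs 0.7, 3.9 → best response Licensed.
Service C against (News, Originals): payoffs 1.8, 4.3 → best response Licensed.
Service C against (News, Licensed): payoffs 4.4, 2.7 → best response Originals.
Service C against (Bundled, Originals): payoffs 1.7, 4.8 → best response Licensed.
Service C against (Bundled, Licensed): payoffs 3, 1.9 → best response Originals.
No profile is a mutual best response for all players.

There is no pure-strategy Nash equilibrium.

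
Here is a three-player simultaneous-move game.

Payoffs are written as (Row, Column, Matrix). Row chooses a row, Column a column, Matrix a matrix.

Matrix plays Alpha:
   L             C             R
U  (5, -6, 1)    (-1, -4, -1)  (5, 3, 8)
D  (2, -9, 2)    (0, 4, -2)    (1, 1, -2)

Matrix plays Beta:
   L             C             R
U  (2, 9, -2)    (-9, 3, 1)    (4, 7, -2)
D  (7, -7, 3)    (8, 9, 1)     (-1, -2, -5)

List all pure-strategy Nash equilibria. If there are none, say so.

(U, R, Alpha), (D, C, Beta)

For each player, find the best response to each opponent profile; mutual best responses are the pure NE.
Row against (L, Alpha): payoffs 5, 2 → best response U.
Row against (L, Beta): payoffs 2, 7 → best response D.
Row against (C, Alpha): payoffs -1, 0 → best response D.
Row against (C, Beta): payoffs -9, 8 → best response D.
Row against (R, Alpha): payoffs 5, 1 → best response U.
Row against (R, Beta): payoffs 4, -1 → best response U.
Column against (U, Alpha): payoffs -6, -4, 3 → best response R.
Column against (U, Beta): payoffs 9, 3, 7 → best response L.
Column against (D, Alpha): payoffs -9, 4, 1 → best response C.
Column against (D, Beta): payoffs -7, 9, -2 → best response C.
Matrix against (U, L): payoffs 1, -2 → best response Alpha.
Matrix against (U, C): payoffs -1, 1 → best response Beta.
Matrix against (U, R): payoffs 8, -2 → best response Alpha.
Matrix against (D, L): payoffs 2, 3 → best response Beta.
Matrix against (D, C): payoffs -2, 1 → best response Beta.
Matrix against (D, R): payoffs -2, -5 → best response Alpha.
Mutual best responses: (U, R, Alpha); (D, C, Beta).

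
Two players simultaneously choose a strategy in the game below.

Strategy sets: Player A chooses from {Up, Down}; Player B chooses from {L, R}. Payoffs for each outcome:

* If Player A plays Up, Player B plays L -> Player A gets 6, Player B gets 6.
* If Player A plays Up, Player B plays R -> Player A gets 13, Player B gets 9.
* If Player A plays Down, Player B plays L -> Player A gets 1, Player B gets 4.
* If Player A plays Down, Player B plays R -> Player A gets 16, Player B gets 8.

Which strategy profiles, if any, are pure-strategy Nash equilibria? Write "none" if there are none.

The unique pure-strategy Nash equilibrium is (Down, R).

(Up, L): Player B can switch to R (6 → 9). Not NE.
(Up, R): Player A can switch to Down (13 → 16). Not NE.
(Down, L): Player A can switch to Up (1 → 6). Not NE.
(Down, R): Player A gets 16, best alternative 13; Player B gets 8, best alternative 4. No profitable deviation — NE.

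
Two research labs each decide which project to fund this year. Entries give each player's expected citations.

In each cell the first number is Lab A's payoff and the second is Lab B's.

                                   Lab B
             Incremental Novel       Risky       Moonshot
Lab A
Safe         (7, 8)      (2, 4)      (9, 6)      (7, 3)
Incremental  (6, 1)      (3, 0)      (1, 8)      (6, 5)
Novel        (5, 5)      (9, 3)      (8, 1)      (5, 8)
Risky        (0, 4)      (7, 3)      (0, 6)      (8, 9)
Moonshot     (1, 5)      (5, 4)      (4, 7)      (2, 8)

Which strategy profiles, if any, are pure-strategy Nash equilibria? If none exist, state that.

Check each profile: it is a Nash equilibrium iff no player can strictly gain by switching unilaterally.
(Safe, Incremental): Lab A gets 7, best alternative 6; Lab B gets 8, best alternative 6. No profitable deviation — NE.
(Safe, Novel): Lab A can switch to Incremental (2 → 3). Not NE.
(Safe, Risky): Lab B can switch to Incremental (6 → 8). Not NE.
(Safe, Moonshot): Lab A can switch to Risky (7 → 8). Not NE.
(Incremental, Incremental): Lab A can switch to Safe (6 → 7). Not NE.
(Incremental, Novel): Lab A can switch to Novel (3 → 9). Not NE.
(Incremental, Risky): Lab A can switch to Safe (1 → 9). Not NE.
(Incremental, Moonshot): Lab A can switch to Safe (6 → 7). Not NE.
(Novel, Incremental): Lab A can switch to Safe (5 → 7). Not NE.
(Novel, Novel): Lab B can switch to Incremental (3 → 5). Not NE.
(Novel, Risky): Lab A can switch to Safe (8 → 9). Not NE.
(Risky, Moonshot): Lab A gets 8, best alternative 7; Lab B gets 9, best alternative 6. No profitable deviation — NE.
(The remaining 8 profiles each have a profitable deviation by the same check.)

Pure-strategy Nash equilibria: (Safe, Incremental); (Risky, Moonshot)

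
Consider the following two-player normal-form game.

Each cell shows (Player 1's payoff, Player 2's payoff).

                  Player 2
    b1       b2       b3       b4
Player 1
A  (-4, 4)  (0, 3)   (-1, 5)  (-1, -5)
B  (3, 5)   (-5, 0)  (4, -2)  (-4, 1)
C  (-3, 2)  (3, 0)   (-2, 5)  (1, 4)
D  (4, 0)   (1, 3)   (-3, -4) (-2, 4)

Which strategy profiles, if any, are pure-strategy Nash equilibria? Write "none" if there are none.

Player 1 against b1: payoffs -4, 3, -3, 4 → best response D.
Player 1 against b2: payoffs 0, -5, 3, 1 → best response C.
Player 1 against b3: payoffs -1, 4, -2, -3 → best response B.
Player 1 against b4: payoffs -1, -4, 1, -2 → best response C.
Player 2 against A: payoffs 4, 3, 5, -5 → best response b3.
Player 2 against B: payoffs 5, 0, -2, 1 → best response b1.
Player 2 against C: payoffs 2, 0, 5, 4 → best response b3.
Player 2 against D: payoffs 0, 3, -4, 4 → best response b4.
No profile is a mutual best response for all players.

This game has no pure Nash equilibrium.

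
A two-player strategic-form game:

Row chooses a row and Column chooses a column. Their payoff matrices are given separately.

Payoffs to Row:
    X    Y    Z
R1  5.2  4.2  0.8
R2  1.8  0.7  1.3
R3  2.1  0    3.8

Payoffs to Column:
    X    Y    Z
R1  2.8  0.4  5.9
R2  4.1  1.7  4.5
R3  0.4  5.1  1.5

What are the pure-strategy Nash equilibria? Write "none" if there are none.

No pure-strategy Nash equilibrium.

Mark each player's best response to every combination of opponents' strategies; a profile where every player is best-responding is a pure Nash equilibrium.
Row against X: payoffs 5.2, 1.8, 2.1 → best response R1.
Row against Y: payoffs 4.2, 0.7, 0 → best response R1.
Row against Z: payoffs 0.8, 1.3, 3.8 → best response R3.
Column against R1: payoffs 2.8, 0.4, 5.9 → best response Z.
Column against R2: payoffs 4.1, 1.7, 4.5 → best response Z.
Column against R3: payoffs 0.4, 5.1, 1.5 → best response Y.
No profile is a mutual best response for all players.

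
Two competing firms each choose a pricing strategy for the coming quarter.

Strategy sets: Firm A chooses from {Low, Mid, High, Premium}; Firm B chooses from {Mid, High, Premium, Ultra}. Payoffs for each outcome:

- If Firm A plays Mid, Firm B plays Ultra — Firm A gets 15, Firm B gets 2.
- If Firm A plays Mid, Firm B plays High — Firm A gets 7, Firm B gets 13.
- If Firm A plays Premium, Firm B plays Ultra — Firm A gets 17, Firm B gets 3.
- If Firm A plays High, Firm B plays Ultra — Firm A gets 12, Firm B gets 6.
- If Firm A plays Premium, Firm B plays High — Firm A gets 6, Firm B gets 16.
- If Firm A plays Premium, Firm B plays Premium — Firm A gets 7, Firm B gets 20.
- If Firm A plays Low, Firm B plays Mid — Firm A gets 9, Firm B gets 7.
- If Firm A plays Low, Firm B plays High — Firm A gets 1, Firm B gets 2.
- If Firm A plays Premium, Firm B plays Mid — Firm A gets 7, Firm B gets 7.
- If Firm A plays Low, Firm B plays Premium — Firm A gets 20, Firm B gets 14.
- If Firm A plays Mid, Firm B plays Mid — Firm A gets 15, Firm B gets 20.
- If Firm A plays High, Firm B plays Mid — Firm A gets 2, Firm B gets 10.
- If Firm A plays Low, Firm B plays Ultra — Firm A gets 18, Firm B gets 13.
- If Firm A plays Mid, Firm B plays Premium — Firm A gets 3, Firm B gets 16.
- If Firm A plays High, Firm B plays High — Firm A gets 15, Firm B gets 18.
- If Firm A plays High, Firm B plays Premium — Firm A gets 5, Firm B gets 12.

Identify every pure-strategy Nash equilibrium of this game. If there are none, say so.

(Low, Premium), (Mid, Mid), (High, High)

For each strategy profile, look for a profitable unilateral deviation.
(Low, Mid): Firm A can switch to Mid (9 → 15). Not NE.
(Low, High): Firm A can switch to Mid (1 → 7). Not NE.
(Low, Premium): Firm A gets 20, best alternative 7; Firm B gets 14, best alternative 13. No profitable deviation — NE.
(Low, Ultra): Firm B can switch to Premium (13 → 14). Not NE.
(Mid, Mid): Firm A gets 15, best alternative 9; Firm B gets 20, best alternative 16. No profitable deviation — NE.
(Mid, High): Firm A can switch to High (7 → 15). Not NE.
(Mid, Premium): Firm A can switch to Low (3 → 20). Not NE.
(Mid, Ultra): Firm A can switch to Low (15 → 18). Not NE.
(High, High): Firm A gets 15, best alternative 7; Firm B gets 18, best alternative 12. No profitable deviation — NE.
(The remaining 7 profiles each have a profitable deviation by the same check.)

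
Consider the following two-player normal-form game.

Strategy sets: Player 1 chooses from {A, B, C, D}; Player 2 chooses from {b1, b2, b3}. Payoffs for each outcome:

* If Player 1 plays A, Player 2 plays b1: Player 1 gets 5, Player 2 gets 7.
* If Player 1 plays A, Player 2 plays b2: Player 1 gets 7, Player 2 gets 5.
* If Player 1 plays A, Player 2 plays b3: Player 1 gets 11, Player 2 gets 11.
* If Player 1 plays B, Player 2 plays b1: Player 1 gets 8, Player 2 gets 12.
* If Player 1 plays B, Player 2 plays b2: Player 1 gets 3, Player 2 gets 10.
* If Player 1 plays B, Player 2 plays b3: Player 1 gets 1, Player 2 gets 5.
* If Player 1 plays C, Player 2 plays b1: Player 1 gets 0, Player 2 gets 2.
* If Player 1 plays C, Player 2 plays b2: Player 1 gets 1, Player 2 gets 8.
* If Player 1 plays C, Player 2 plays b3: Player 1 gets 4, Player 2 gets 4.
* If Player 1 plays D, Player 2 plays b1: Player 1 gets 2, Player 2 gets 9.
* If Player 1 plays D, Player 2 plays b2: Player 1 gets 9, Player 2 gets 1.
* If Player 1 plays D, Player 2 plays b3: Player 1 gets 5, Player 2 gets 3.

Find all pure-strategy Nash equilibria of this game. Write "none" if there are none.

(A, b1): Player 1 can switch to B (5 → 8). Not NE.
(A, b2): Player 1 can switch to D (7 → 9). Not NE.
(A, b3): Player 1 gets 11, best alternative 5; Player 2 gets 11, best alternative 7. No profitable deviation — NE.
(B, b1): Player 1 gets 8, best alternative 5; Player 2 gets 12, best alternative 10. No profitable deviation — NE.
(B, b2): Player 1 can switch to A (3 → 7). Not NE.
(B, b3): Player 1 can switch to A (1 → 11). Not NE.
(C, b1): Player 1 can switch to A (0 → 5). Not NE.
(C, b2): Player 1 can switch to A (1 → 7). Not NE.
(The remaining 4 profiles each have a profitable deviation by the same check.)

Pure-strategy Nash equilibria: (A, b3) and (B, b1)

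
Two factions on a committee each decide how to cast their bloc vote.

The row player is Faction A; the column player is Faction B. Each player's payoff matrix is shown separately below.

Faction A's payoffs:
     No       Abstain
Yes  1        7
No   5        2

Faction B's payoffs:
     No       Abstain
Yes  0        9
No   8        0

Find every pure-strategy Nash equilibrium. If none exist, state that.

The pure Nash equilibria are (Yes, Abstain) and (No, No).

Faction A against No: payoffs 1, 5 → best response No.
Faction A against Abstain: payoffs 7, 2 → best response Yes.
Faction B against Yes: payoffs 0, 9 → best response Abstain.
Faction B against No: payoffs 8, 0 → best response No.
Mutual best responses: (Yes, Abstain); (No, No).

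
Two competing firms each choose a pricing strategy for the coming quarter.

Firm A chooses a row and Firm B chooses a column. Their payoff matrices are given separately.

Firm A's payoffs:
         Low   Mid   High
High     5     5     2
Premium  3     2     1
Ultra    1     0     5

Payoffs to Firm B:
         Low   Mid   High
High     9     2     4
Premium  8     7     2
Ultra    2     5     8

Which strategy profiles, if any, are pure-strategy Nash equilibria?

(High, Low) and (Ultra, High)

Mark each player's best response to every combination of opponents' strategies; a profile where every player is best-responding is a pure Nash equilibrium.
Firm A against Low: payoffs 5, 3, 1 → best response High.
Firm A against Mid: payoffs 5, 2, 0 → best response High.
Firm A against High: payoffs 2, 1, 5 → best response Ultra.
Firm B against High: payoffs 9, 2, 4 → best response Low.
Firm B against Premium: payoffs 8, 7, 2 → best response Low.
Firm B against Ultra: payoffs 2, 5, 8 → best response High.
Mutual best responses: (High, Low); (Ultra, High).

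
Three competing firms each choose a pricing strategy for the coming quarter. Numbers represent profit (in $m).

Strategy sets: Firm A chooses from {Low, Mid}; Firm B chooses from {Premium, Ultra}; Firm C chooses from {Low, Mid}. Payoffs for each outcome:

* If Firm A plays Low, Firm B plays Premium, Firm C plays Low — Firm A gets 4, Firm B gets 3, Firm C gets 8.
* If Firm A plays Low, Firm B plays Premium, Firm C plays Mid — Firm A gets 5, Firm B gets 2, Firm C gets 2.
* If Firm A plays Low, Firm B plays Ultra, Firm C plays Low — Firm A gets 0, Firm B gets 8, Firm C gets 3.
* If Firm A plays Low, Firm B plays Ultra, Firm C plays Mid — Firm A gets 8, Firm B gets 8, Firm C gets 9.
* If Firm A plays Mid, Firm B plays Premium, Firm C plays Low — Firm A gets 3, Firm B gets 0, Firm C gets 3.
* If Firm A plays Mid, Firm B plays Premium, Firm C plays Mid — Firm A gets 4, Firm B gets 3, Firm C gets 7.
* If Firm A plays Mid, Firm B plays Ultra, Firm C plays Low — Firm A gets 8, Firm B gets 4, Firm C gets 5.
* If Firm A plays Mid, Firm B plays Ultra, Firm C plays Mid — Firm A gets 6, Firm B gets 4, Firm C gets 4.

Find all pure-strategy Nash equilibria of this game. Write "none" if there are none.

Pure-strategy Nash equilibria: (Low, Ultra, Mid); (Mid, Ultra, Low)

Firm A against (Premium, Low): payoffs 4, 3 → best response Low.
Firm A against (Premium, Mid): payoffs 5, 4 → best response Low.
Firm A against (Ultra, Low): payoffs 0, 8 → best response Mid.
Firm A against (Ultra, Mid): payoffs 8, 6 → best response Low.
Firm B against (Low, Low): payoffs 3, 8 → best response Ultra.
Firm B against (Low, Mid): payoffs 2, 8 → best response Ultra.
Firm B against (Mid, Low): payoffs 0, 4 → best response Ultra.
Firm B against (Mid, Mid): payoffs 3, 4 → best response Ultra.
Firm C against (Low, Premium): payoffs 8, 2 → best response Low.
Firm C against (Low, Ultra): payoffs 3, 9 → best response Mid.
Firm C against (Mid, Premium): payoffs 3, 7 → best response Mid.
Firm C against (Mid, Ultra): payoffs 5, 4 → best response Low.
Mutual best responses: (Low, Ultra, Mid); (Mid, Ultra, Low).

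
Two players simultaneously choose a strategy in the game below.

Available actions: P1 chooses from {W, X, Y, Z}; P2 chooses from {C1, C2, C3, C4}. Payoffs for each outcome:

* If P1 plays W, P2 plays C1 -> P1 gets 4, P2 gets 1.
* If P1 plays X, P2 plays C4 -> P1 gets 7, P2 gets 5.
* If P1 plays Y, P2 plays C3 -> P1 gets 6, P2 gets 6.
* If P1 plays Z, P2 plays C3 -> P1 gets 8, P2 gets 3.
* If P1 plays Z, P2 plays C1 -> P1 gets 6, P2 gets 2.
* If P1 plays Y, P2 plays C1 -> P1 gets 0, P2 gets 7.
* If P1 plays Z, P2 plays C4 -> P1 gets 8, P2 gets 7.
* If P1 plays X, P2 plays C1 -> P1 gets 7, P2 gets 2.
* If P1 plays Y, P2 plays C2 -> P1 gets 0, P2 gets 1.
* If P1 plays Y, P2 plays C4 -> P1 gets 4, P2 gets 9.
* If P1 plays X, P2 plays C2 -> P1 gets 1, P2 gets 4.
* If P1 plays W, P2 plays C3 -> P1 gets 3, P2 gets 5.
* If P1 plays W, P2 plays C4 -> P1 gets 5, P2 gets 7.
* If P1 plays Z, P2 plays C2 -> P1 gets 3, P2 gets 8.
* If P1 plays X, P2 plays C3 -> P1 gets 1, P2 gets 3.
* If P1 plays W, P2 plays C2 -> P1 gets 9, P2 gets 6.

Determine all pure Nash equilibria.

Mark each player's best response to every combination of opponents' strategies; a profile where every player is best-responding is a pure Nash equilibrium.
P1 against C1: payoffs 4, 7, 0, 6 → best response X.
P1 against C2: payoffs 9, 1, 0, 3 → best response W.
P1 against C3: payoffs 3, 1, 6, 8 → best response Z.
P1 against C4: payoffs 5, 7, 4, 8 → best response Z.
P2 against W: payoffs 1, 6, 5, 7 → best response C4.
P2 against X: payoffs 2, 4, 3, 5 → best response C4.
P2 against Y: payoffs 7, 1, 6, 9 → best response C4.
P2 against Z: payoffs 2, 8, 3, 7 → best response C2.
No profile is a mutual best response for all players.

This game has no pure Nash equilibrium.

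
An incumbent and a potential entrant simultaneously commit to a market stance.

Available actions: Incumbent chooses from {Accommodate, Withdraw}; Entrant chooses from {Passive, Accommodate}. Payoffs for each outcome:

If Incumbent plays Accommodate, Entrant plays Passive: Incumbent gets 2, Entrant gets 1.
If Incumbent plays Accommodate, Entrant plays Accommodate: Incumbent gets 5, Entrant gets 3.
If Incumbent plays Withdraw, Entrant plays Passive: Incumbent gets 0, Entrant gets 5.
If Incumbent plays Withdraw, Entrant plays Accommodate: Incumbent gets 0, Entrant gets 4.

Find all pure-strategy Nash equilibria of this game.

(Accommodate, Accommodate)

(Accommodate, Passive): Entrant can switch to Accommodate (1 → 3). Not NE.
(Accommodate, Accommodate): Incumbent gets 5, best alternative 0; Entrant gets 3, best alternative 1. No profitable deviation — NE.
(Withdraw, Passive): Incumbent can switch to Accommodate (0 → 2). Not NE.
(Withdraw, Accommodate): Incumbent can switch to Accommodate (0 → 5). Not NE.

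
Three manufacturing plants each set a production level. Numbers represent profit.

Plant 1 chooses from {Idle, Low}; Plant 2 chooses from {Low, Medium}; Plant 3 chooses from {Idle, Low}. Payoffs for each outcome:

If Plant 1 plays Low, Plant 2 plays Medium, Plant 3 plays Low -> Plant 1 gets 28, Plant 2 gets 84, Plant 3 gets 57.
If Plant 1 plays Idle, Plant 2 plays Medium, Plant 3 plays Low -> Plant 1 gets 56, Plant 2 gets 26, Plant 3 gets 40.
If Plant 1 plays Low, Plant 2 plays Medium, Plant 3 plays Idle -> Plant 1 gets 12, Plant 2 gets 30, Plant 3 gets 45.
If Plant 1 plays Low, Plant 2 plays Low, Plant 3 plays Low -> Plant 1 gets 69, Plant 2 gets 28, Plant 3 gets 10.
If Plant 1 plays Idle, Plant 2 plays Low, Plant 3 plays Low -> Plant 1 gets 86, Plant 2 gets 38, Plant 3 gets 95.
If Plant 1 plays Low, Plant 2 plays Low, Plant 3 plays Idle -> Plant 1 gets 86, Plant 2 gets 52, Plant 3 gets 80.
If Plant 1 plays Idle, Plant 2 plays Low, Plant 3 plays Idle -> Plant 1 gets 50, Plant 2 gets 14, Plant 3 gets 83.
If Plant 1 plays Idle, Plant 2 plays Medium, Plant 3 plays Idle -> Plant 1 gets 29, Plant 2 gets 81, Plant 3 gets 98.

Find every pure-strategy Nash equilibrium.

The pure Nash equilibria are (Idle, Low, Low); (Idle, Medium, Idle); (Low, Low, Idle).

Plant 1 against (Low, Idle): payoffs 50, 86 → best response Low.
Plant 1 against (Low, Low): payoffs 86, 69 → best response Idle.
Plant 1 against (Medium, Idle): payoffs 29, 12 → best response Idle.
Plant 1 against (Medium, Low): payoffs 56, 28 → best response Idle.
Plant 2 against (Idle, Idle): payoffs 14, 81 → best response Medium.
Plant 2 against (Idle, Low): payoffs 38, 26 → best response Low.
Plant 2 against (Low, Idle): payoffs 52, 30 → best response Low.
Plant 2 against (Low, Low): payoffs 28, 84 → best response Medium.
Plant 3 against (Idle, Low): payoffs 83, 95 → best response Low.
Plant 3 against (Idle, Medium): payoffs 98, 40 → best response Idle.
Plant 3 against (Low, Low): payoffs 80, 10 → best response Idle.
Plant 3 against (Low, Medium): payoffs 45, 57 → best response Low.
Mutual best responses: (Idle, Low, Low); (Idle, Medium, Idle); (Low, Low, Idle).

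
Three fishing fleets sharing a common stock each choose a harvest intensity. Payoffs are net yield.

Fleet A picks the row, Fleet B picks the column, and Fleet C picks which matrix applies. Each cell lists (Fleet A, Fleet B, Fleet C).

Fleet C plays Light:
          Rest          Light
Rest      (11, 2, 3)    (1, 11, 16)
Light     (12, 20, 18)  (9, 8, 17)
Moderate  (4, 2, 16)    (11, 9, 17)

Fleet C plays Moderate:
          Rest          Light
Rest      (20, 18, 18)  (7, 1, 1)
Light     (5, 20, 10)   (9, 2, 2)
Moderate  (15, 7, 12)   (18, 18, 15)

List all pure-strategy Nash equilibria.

(Rest, Rest, Moderate) and (Light, Rest, Light) and (Moderate, Light, Light)

Mark each player's best response to every combination of opponents' strategies; a profile where every player is best-responding is a pure Nash equilibrium.
Fleet A against (Rest, Light): payoffs 11, 12, 4 → best response Light.
Fleet A against (Rest, Moderate): payoffs 20, 5, 15 → best response Rest.
Fleet A against (Light, Light): payoffs 1, 9, 11 → best response Moderate.
Fleet A against (Light, Moderate): payoffs 7, 9, 18 → best response Moderate.
Fleet B against (Rest, Light): payoffs 2, 11 → best response Light.
Fleet B against (Rest, Moderate): payoffs 18, 1 → best response Rest.
Fleet B against (Light, Light): payoffs 20, 8 → best response Rest.
Fleet B against (Light, Moderate): payoffs 20, 2 → best response Rest.
Fleet B against (Moderate, Light): payoffs 2, 9 → best response Light.
Fleet B against (Moderate, Moderate): payoffs 7, 18 → best response Light.
Fleet C against (Rest, Rest): payoffs 3, 18 → best response Moderate.
Fleet C against (Rest, Light): payoffs 16, 1 → best response Light.
Fleet C against (Light, Rest): payoffs 18, 10 → best response Light.
Fleet C against (Light, Light): payoffs 17, 2 → best response Light.
Fleet C against (Moderate, Rest): payoffs 16, 12 → best response Light.
Fleet C against (Moderate, Light): payoffs 17, 15 → best response Light.
Mutual best responses: (Rest, Rest, Moderate); (Light, Rest, Light); (Moderate, Light, Light).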